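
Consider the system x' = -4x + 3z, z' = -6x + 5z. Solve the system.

x(t) = c_1e^(2t) - c_2e^(-t), z(t) = 2c_1e^(2t) - c_2e^(-t)

Coefficient matrix A = [[-4, 3], [-6, 5]].
Characteristic polynomial det(A - λI) = λ^2 - λ - 2 = 0.
Eigenvalues λ = 2, -1.
For λ=2: (A-λI) row 1 is [-6, 3], so an eigenvector is (1, 2).
For λ=-1: (A-λI) row 1 is [-3, 3], so an eigenvector is (-1, -1).
General solution: c_1e^(2t)(1,2) + c_2e^(-t)(-1,-1).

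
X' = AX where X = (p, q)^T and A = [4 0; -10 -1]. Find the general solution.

Coefficient matrix A = [[4, 0], [-10, -1]].
Characteristic polynomial det(A - λI) = λ^2 - 3λ - 4 = 0.
Eigenvalues λ = -1, 4.
For λ=-1: (A-λI) row 1 is [5, 0], so an eigenvector is (0, -1).
For λ=4: (A-λI) row 2 is [-10, -5], so an eigenvector is (1, -2).
General solution: K_1e^(-t)(0,-1) + K_2e^(4t)(1,-2).

p(t) = K_2e^(4t), q(t) = -K_1e^(-t) - 2K_2e^(4t)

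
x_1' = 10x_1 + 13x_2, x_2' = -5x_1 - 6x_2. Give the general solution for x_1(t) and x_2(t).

x_1(t) = -2C_1e^(2t)sin(t) + 3C_1e^(2t)cos(t) + 3C_2e^(2t)sin(t) + 2C_2e^(2t)cos(t), x_2(t) = C_1e^(2t)sin(t) - 2C_1e^(2t)cos(t) - 2C_2e^(2t)sin(t) - C_2e^(2t)cos(t)

Coefficient matrix A = [[10, 13], [-5, -6]].
Characteristic polynomial det(A - λI) = λ^2 - 4λ + 5 = 0.
Eigenvalues λ = 2 ± i (complex conjugate pair).
For λ=2+i: an eigenvector is (3,-2) - i(-2,1) = (3 + 2i, -2 - i).
A real fundamental pair from Re and Im of e^((2+i)t)v: X_1 = e^(2t)(cos(t)·(3,-2) + sin(t)·(-2,1)), X_2 = e^(2t)(sin(t)·(3,-2) - cos(t)·(-2,1)).
General solution: C_1X_1 + C_2X_2.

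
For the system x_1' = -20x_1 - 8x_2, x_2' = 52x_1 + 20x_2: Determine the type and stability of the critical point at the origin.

center

A = [[-20,-8],[52,20]]; det(A-λI) = λ^2 + 16.
λ = 0 ± 4i: zero real part.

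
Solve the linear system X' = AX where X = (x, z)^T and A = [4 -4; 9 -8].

Coefficient matrix A = [[4, -4], [9, -8]].
Characteristic polynomial det(A - λI) = λ^2 + 4λ + 4 = 0.
Single eigenvalue λ = -2 with algebraic multiplicity 2.
Eigenvector v = (2,3); generalized eigenvector w with (A-λI)w=v is (1,1).
General solution: e^(-2t)[C_1·v + C_2·(t·v + w)].

x(t) = 2C_1e^(-2t) + 2C_2te^(-2t) + C_2e^(-2t), z(t) = 3C_1e^(-2t) + 3C_2te^(-2t) + C_2e^(-2t)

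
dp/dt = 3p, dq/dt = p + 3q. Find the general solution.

p(t) = -c_2e^(3t), q(t) = -c_1e^(3t) - c_2te^(3t) + 2c_2e^(3t)

Coefficient matrix A = [[3, 0], [1, 3]].
Characteristic polynomial det(A - λI) = λ^2 - 6λ + 9 = 0.
Single eigenvalue λ = 3 with algebraic multiplicity 2.
Eigenvector v = (0,-1); generalized eigenvector w with (A-λI)w=v is (-1,2).
General solution: e^(3t)[c_1·v + c_2·(t·v + w)].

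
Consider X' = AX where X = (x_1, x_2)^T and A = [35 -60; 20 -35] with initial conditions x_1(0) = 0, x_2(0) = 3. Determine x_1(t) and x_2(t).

Coefficient matrix A = [[35, -60], [20, -35]].
Characteristic polynomial det(A - λI) = λ^2 - 25 = 0.
Eigenvalues λ = -5, 5.
For λ=-5: (A-λI) row 1 is [40, -60], so an eigenvector is (-3, -2).
For λ=5: (A-λI) row 1 is [30, -60], so an eigenvector is (-2, -1).
General solution: K_1e^(-5t)(-3,-2) + K_2e^(5t)(-2,-1).
Applying x_1(0)=0, x_2(0)=3 gives K_1=-6, K_2=9.

x_1(t) = -18e^(5t) + 18e^(-5t), x_2(t) = -9e^(5t) + 12e^(-5t)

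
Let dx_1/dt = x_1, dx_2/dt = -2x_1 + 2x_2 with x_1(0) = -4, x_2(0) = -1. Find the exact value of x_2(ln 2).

A = [[1,0],[-2,2]]; eigenvalues λ = 2, 1.
Eigenvectors: (0,1) for λ=2, (-1,-2) for λ=1.
From the initial condition, c_1 = 7, c_2 = 4.
x_2(ln 2) = (7)(2^2)(1) + (4)(2^1)(-2) = 12.

12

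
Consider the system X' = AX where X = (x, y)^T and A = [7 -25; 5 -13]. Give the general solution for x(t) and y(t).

x(t) = c_1e^(-3t)sin(5t) - 2c_1e^(-3t)cos(5t) - 2c_2e^(-3t)sin(5t) - c_2e^(-3t)cos(5t), y(t) = -c_1e^(-3t)cos(5t) - c_2e^(-3t)sin(5t)

Coefficient matrix A = [[7, -25], [5, -13]].
Characteristic polynomial det(A - λI) = λ^2 + 6λ + 34 = 0.
Eigenvalues λ = -3 ± 5i (complex conjugate pair).
For λ=-3+5i: an eigenvector is (-2,-1) - i(1,0) = (-2 - i, -1).
A real fundamental pair from Re and Im of e^((-3+5i)t)v: X_1 = e^(-3t)(cos(5t)·(-2,-1) + sin(5t)·(1,0)), X_2 = e^(-3t)(sin(5t)·(-2,-1) - cos(5t)·(1,0)).
General solution: c_1X_1 + c_2X_2.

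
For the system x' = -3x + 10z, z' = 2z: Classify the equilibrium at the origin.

saddle

A = [[-3,10],[0,2]]; det(A-λI) = λ^2 + λ - 6.
λ = -3, 2: opposite signs.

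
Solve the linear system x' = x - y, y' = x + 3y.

Coefficient matrix A = [[1, -1], [1, 3]].
Characteristic polynomial det(A - λI) = λ^2 - 4λ + 4 = 0.
Single eigenvalue λ = 2 with algebraic multiplicity 2.
Eigenvector v = (-1,1); generalized eigenvector w with (A-λI)w=v is (1,0).
General solution: e^(2t)[C_1·v + C_2·(t·v + w)].

x(t) = -C_1e^(2t) - C_2te^(2t) + C_2e^(2t), y(t) = C_1e^(2t) + C_2te^(2t)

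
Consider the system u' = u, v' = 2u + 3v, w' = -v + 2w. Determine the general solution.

Coefficient matrix A = [[1, 0, 0], [2, 3, 0], [0, -1, 2]].
det(A - λI) = 0 gives eigenvalues λ = 3, 1, 2.
For λ=3: eigenvector (0,1,-1).
For λ=1: eigenvector (1,-1,-1).
For λ=2: eigenvector (0,0,1).
General solution: C_1e^(3t)(0,1,-1) + C_2e^(t)(1,-1,-1) + C_3e^(2t)(0,0,1).

u(t) = C_2e^(t), v(t) = C_1e^(3t) - C_2e^(t), w(t) = -C_1e^(3t) - C_2e^(t) + C_3e^(2t)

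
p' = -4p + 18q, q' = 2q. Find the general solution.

p(t) = -K_1e^(-4t) + 3K_2e^(2t), q(t) = K_2e^(2t)

Coefficient matrix A = [[-4, 18], [0, 2]].
Characteristic polynomial det(A - λI) = λ^2 + 2λ - 8 = 0.
Eigenvalues λ = -4, 2.
For λ=-4: (A-λI) row 1 is [0, 18], so an eigenvector is (-1, 0).
For λ=2: (A-λI) row 1 is [-6, 18], so an eigenvector is (3, 1).
General solution: K_1e^(-4t)(-1,0) + K_2e^(2t)(3,1).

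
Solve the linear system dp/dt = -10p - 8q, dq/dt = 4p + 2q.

Coefficient matrix A = [[-10, -8], [4, 2]].
Characteristic polynomial det(A - λI) = λ^2 + 8λ + 12 = 0.
Eigenvalues λ = -2, -6.
For λ=-2: (A-λI) row 1 is [-8, -8], so an eigenvector is (-1, 1).
For λ=-6: (A-λI) row 1 is [-4, -8], so an eigenvector is (2, -1).
General solution: C_1e^(-2t)(-1,1) + C_2e^(-6t)(2,-1).

p(t) = -C_1e^(-2t) + 2C_2e^(-6t), q(t) = C_1e^(-2t) - C_2e^(-6t)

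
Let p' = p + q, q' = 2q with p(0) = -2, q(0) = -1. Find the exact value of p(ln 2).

-6

A = [[1,1],[0,2]]; eigenvalues λ = 1, 2.
Eigenvectors: (-1,0) for λ=1, (1,1) for λ=2.
From the initial condition, c_1 = 1, c_2 = -1.
p(ln 2) = (1)(2^1)(-1) + (-1)(2^2)(1) = -6.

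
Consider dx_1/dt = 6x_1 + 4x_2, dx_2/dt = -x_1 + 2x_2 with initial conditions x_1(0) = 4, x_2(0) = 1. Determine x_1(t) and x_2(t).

Coefficient matrix A = [[6, 4], [-1, 2]].
Characteristic polynomial det(A - λI) = λ^2 - 8λ + 16 = 0.
Single eigenvalue λ = 4 with algebraic multiplicity 2.
Eigenvector v = (-2,1); generalized eigenvector w with (A-λI)w=v is (-3,1).
General solution: e^(4t)[C_1·v + C_2·(t·v + w)].
Applying x_1(0)=4, x_2(0)=1 gives C_1=7, C_2=-6.

x_1(t) = 12te^(4t) + 4e^(4t), x_2(t) = -6te^(4t) + e^(4t)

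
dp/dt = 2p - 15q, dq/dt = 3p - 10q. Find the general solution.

Coefficient matrix A = [[2, -15], [3, -10]].
Characteristic polynomial det(A - λI) = λ^2 + 8λ + 25 = 0.
Eigenvalues λ = -4 ± 3i (complex conjugate pair).
For λ=-4+3i: an eigenvector is (-2,-1) - i(1,0) = (-2 - i, -1).
A real fundamental pair from Re and Im of e^((-4+3i)t)v: X_1 = e^(-4t)(cos(3t)·(-2,-1) + sin(3t)·(1,0)), X_2 = e^(-4t)(sin(3t)·(-2,-1) - cos(3t)·(1,0)).
General solution: C_1X_1 + C_2X_2.

p(t) = C_1e^(-4t)sin(3t) - 2C_1e^(-4t)cos(3t) - 2C_2e^(-4t)sin(3t) - C_2e^(-4t)cos(3t), q(t) = -C_1e^(-4t)cos(3t) - C_2e^(-4t)sin(3t)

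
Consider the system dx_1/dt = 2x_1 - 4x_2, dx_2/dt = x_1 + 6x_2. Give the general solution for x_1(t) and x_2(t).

x_1(t) = -2C_1e^(4t) - 2C_2te^(4t) - 3C_2e^(4t), x_2(t) = C_1e^(4t) + C_2te^(4t) + 2C_2e^(4t)

Coefficient matrix A = [[2, -4], [1, 6]].
Characteristic polynomial det(A - λI) = λ^2 - 8λ + 16 = 0.
Single eigenvalue λ = 4 with algebraic multiplicity 2.
Eigenvector v = (-2,1); generalized eigenvector w with (A-λI)w=v is (-3,2).
General solution: e^(4t)[C_1·v + C_2·(t·v + w)].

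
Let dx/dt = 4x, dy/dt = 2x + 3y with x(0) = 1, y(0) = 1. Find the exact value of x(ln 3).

A = [[4,0],[2,3]]; eigenvalues λ = 3, 4.
Eigenvectors: (0,-1) for λ=3, (1,2) for λ=4.
From the initial condition, c_1 = 1, c_2 = 1.
x(ln 3) = (1)(3^3)(0) + (1)(3^4)(1) = 81.

81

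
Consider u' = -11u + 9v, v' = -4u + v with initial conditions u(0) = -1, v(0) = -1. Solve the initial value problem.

Coefficient matrix A = [[-11, 9], [-4, 1]].
Characteristic polynomial det(A - λI) = λ^2 + 10λ + 25 = 0.
Single eigenvalue λ = -5 with algebraic multiplicity 2.
Eigenvector v = (3,2); generalized eigenvector w with (A-λI)w=v is (-2,-1).
General solution: e^(-5t)[K_1·v + K_2·(t·v + w)].
Applying u(0)=-1, v(0)=-1 gives K_1=-1, K_2=-1.

u(t) = -3te^(-5t) - e^(-5t), v(t) = -2te^(-5t) - e^(-5t)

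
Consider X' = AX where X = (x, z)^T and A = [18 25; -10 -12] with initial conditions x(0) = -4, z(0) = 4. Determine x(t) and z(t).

x(t) = 8e^(3t)sin(5t) - 4e^(3t)cos(5t), z(t) = -4e^(3t)sin(5t) + 4e^(3t)cos(5t)

Coefficient matrix A = [[18, 25], [-10, -12]].
Characteristic polynomial det(A - λI) = λ^2 - 6λ + 34 = 0.
Eigenvalues λ = 3 ± 5i (complex conjugate pair).
For λ=3+5i: an eigenvector is (1,-1) - i(-2,1) = (1 + 2i, -1 - i).
A real fundamental pair from Re and Im of e^((3+5i)t)v: X_1 = e^(3t)(cos(5t)·(1,-1) + sin(5t)·(-2,1)), X_2 = e^(3t)(sin(5t)·(1,-1) - cos(5t)·(-2,1)).
General solution: c_1X_1 + c_2X_2.
Applying x(0)=-4, z(0)=4 gives c_1=-4, c_2=0.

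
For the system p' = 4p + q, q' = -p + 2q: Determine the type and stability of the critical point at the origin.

A = [[4,1],[-1,2]]; det(A-λI) = λ^2 - 6λ + 9.
repeated λ = 3 with a single eigenvector.

unstable improper node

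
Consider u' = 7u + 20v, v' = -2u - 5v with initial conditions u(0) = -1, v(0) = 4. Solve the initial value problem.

u(t) = 37e^(t)sin(2t) - e^(t)cos(2t), v(t) = -11e^(t)sin(2t) + 4e^(t)cos(2t)

Coefficient matrix A = [[7, 20], [-2, -5]].
Characteristic polynomial det(A - λI) = λ^2 - 2λ + 5 = 0.
Eigenvalues λ = 1 ± 2i (complex conjugate pair).
For λ=1+2i: an eigenvector is (3,-1) - i(-1,0) = (3 + i, -1).
A real fundamental pair from Re and Im of e^((1+2i)t)v: X_1 = e^(t)(cos(2t)·(3,-1) + sin(2t)·(-1,0)), X_2 = e^(t)(sin(2t)·(3,-1) - cos(2t)·(-1,0)).
General solution: C_1X_1 + C_2X_2.
Applying u(0)=-1, v(0)=4 gives C_1=-4, C_2=11.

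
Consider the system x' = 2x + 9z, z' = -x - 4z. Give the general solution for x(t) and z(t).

Coefficient matrix A = [[2, 9], [-1, -4]].
Characteristic polynomial det(A - λI) = λ^2 + 2λ + 1 = 0.
Single eigenvalue λ = -1 with algebraic multiplicity 2.
Eigenvector v = (3,-1); generalized eigenvector w with (A-λI)w=v is (1,0).
General solution: e^(-t)[C_1·v + C_2·(t·v + w)].

x(t) = 3C_1e^(-t) + 3C_2te^(-t) + C_2e^(-t), z(t) = -C_1e^(-t) - C_2te^(-t)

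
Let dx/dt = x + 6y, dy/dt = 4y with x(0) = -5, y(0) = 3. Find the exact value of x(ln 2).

74

A = [[1,6],[0,4]]; eigenvalues λ = 1, 4.
Eigenvectors: (1,0) for λ=1, (2,1) for λ=4.
From the initial condition, c_1 = -11, c_2 = 3.
x(ln 2) = (-11)(2^1)(1) + (3)(2^4)(2) = 74.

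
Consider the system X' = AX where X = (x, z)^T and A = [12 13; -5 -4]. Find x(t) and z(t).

x(t) = 3c_1e^(4t)sin(t) + 2c_1e^(4t)cos(t) + 2c_2e^(4t)sin(t) - 3c_2e^(4t)cos(t), z(t) = -2c_1e^(4t)sin(t) - c_1e^(4t)cos(t) - c_2e^(4t)sin(t) + 2c_2e^(4t)cos(t)

Coefficient matrix A = [[12, 13], [-5, -4]].
Characteristic polynomial det(A - λI) = λ^2 - 8λ + 17 = 0.
Eigenvalues λ = 4 ± i (complex conjugate pair).
For λ=4+i: an eigenvector is (2,-1) - i(3,-2) = (2 - 3i, -1 + 2i).
A real fundamental pair from Re and Im of e^((4+i)t)v: X_1 = e^(4t)(cos(t)·(2,-1) + sin(t)·(3,-2)), X_2 = e^(4t)(sin(t)·(2,-1) - cos(t)·(3,-2)).
General solution: c_1X_1 + c_2X_2.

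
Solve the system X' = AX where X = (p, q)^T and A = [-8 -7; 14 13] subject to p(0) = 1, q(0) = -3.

Coefficient matrix A = [[-8, -7], [14, 13]].
Characteristic polynomial det(A - λI) = λ^2 - 5λ - 6 = 0.
Eigenvalues λ = 6, -1.
For λ=6: (A-λI) row 1 is [-14, -7], so an eigenvector is (-1, 2).
For λ=-1: (A-λI) row 1 is [-7, -7], so an eigenvector is (-1, 1).
General solution: C_1e^(6t)(-1,2) + C_2e^(-t)(-1,1).
Applying p(0)=1, q(0)=-3 gives C_1=-2, C_2=1.

p(t) = 2e^(6t) - e^(-t), q(t) = -4e^(6t) + e^(-t)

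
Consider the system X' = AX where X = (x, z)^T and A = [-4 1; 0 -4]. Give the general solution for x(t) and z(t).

Coefficient matrix A = [[-4, 1], [0, -4]].
Characteristic polynomial det(A - λI) = λ^2 + 8λ + 16 = 0.
Single eigenvalue λ = -4 with algebraic multiplicity 2.
Eigenvector v = (-1,0); generalized eigenvector w with (A-λI)w=v is (1,-1).
General solution: e^(-4t)[K_1·v + K_2·(t·v + w)].

x(t) = -K_1e^(-4t) - K_2te^(-4t) + K_2e^(-4t), z(t) = -K_2e^(-4t)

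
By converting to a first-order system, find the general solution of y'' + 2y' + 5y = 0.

Let x_1 = y, x_2 = y'. Then x_1' = x_2 and x_2' = -5x_1 - 2x_2.
A = [[0,1],[-5,-2]]; det(A-λI) = λ^2 + 2λ + 5.
Eigenvalues λ = -1 ± 2i.

y(t) = K_1e^(-t)cos(2t) + K_2e^(-t)sin(2t)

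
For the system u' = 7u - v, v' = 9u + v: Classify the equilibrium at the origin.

A = [[7,-1],[9,1]]; det(A-λI) = λ^2 - 8λ + 16.
repeated λ = 4 with a single eigenvector.

unstable improper node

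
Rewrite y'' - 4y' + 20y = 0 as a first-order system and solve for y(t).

Let x_1 = y, x_2 = y'. Then x_1' = x_2 and x_2' = -20x_1 + 4x_2.
A = [[0,1],[-20,4]]; det(A-λI) = λ^2 - 4λ + 20.
Eigenvalues λ = 2 ± 4i.

y(t) = C_1e^(2t)cos(4t) + C_2e^(2t)sin(4t)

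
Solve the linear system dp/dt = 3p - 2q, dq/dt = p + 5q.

p(t) = -K_1e^(4t)sin(t) + K_1e^(4t)cos(t) + K_2e^(4t)sin(t) + K_2e^(4t)cos(t), q(t) = K_1e^(4t)sin(t) - K_2e^(4t)cos(t)

Coefficient matrix A = [[3, -2], [1, 5]].
Characteristic polynomial det(A - λI) = λ^2 - 8λ + 17 = 0.
Eigenvalues λ = 4 ± i (complex conjugate pair).
For λ=4+i: an eigenvector is (1,0) - i(-1,1) = (1 + i, 0 - i).
A real fundamental pair from Re and Im of e^((4+i)t)v: X_1 = e^(4t)(cos(t)·(1,0) + sin(t)·(-1,1)), X_2 = e^(4t)(sin(t)·(1,0) - cos(t)·(-1,1)).
General solution: K_1X_1 + K_2X_2.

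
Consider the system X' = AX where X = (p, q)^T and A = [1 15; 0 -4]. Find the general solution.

p(t) = -3c_1e^(-4t) + c_2e^(t), q(t) = c_1e^(-4t)

Coefficient matrix A = [[1, 15], [0, -4]].
Characteristic polynomial det(A - λI) = λ^2 + 3λ - 4 = 0.
Eigenvalues λ = -4, 1.
For λ=-4: (A-λI) row 1 is [5, 15], so an eigenvector is (-3, 1).
For λ=1: (A-λI) row 1 is [0, 15], so an eigenvector is (1, 0).
General solution: c_1e^(-4t)(-3,1) + c_2e^(t)(1,0).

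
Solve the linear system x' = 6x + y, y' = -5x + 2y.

x(t) = c_1e^(4t)sin(t) - c_2e^(4t)cos(t), y(t) = -2c_1e^(4t)sin(t) + c_1e^(4t)cos(t) + c_2e^(4t)sin(t) + 2c_2e^(4t)cos(t)

Coefficient matrix A = [[6, 1], [-5, 2]].
Characteristic polynomial det(A - λI) = λ^2 - 8λ + 17 = 0.
Eigenvalues λ = 4 ± i (complex conjugate pair).
For λ=4+i: an eigenvector is (0,1) - i(1,-2) = (0 - i, 1 + 2i).
A real fundamental pair from Re and Im of e^((4+i)t)v: X_1 = e^(4t)(cos(t)·(0,1) + sin(t)·(1,-2)), X_2 = e^(4t)(sin(t)·(0,1) - cos(t)·(1,-2)).
General solution: c_1X_1 + c_2X_2.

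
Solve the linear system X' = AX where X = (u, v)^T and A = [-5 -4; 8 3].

Coefficient matrix A = [[-5, -4], [8, 3]].
Characteristic polynomial det(A - λI) = λ^2 + 2λ + 17 = 0.
Eigenvalues λ = -1 ± 4i (complex conjugate pair).
For λ=-1+4i: an eigenvector is (-1,1) - i(0,-1) = (-1, 1 + i).
A real fundamental pair from Re and Im of e^((-1+4i)t)v: X_1 = e^(-t)(cos(4t)·(-1,1) + sin(4t)·(0,-1)), X_2 = e^(-t)(sin(4t)·(-1,1) - cos(4t)·(0,-1)).
General solution: K_1X_1 + K_2X_2.

u(t) = -K_1e^(-t)cos(4t) - K_2e^(-t)sin(4t), v(t) = -K_1e^(-t)sin(4t) + K_1e^(-t)cos(4t) + K_2e^(-t)sin(4t) + K_2e^(-t)cos(4t)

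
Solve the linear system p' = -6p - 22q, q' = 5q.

Coefficient matrix A = [[-6, -22], [0, 5]].
Characteristic polynomial det(A - λI) = λ^2 + λ - 30 = 0.
Eigenvalues λ = -6, 5.
For λ=-6: (A-λI) row 1 is [0, -22], so an eigenvector is (-1, 0).
For λ=5: (A-λI) row 1 is [-11, -22], so an eigenvector is (2, -1).
General solution: K_1e^(-6t)(-1,0) + K_2e^(5t)(2,-1).

p(t) = -K_1e^(-6t) + 2K_2e^(5t), q(t) = -K_2e^(5t)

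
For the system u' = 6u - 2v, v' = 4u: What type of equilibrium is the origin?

unstable node

A = [[6,-2],[4,0]]; det(A-λI) = λ^2 - 6λ + 8.
λ = 4, 2: both positive.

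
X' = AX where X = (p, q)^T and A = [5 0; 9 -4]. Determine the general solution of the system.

p(t) = K_2e^(5t), q(t) = -K_1e^(-4t) + K_2e^(5t)

Coefficient matrix A = [[5, 0], [9, -4]].
Characteristic polynomial det(A - λI) = λ^2 - λ - 20 = 0.
Eigenvalues λ = -4, 5.
For λ=-4: (A-λI) row 1 is [9, 0], so an eigenvector is (0, -1).
For λ=5: (A-λI) row 2 is [9, -9], so an eigenvector is (1, 1).
General solution: K_1e^(-4t)(0,-1) + K_2e^(5t)(1,1).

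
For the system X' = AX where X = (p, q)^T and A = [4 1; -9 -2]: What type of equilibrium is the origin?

A = [[4,1],[-9,-2]]; det(A-λI) = λ^2 - 2λ + 1.
repeated λ = 1 with a single eigenvector.

unstable improper node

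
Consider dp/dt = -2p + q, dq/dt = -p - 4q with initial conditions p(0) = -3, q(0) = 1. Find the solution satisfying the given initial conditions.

Coefficient matrix A = [[-2, 1], [-1, -4]].
Characteristic polynomial det(A - λI) = λ^2 + 6λ + 9 = 0.
Single eigenvalue λ = -3 with algebraic multiplicity 2.
Eigenvector v = (1,-1); generalized eigenvector w with (A-λI)w=v is (3,-2).
General solution: e^(-3t)[K_1·v + K_2·(t·v + w)].
Applying p(0)=-3, q(0)=1 gives K_1=3, K_2=-2.

p(t) = -2te^(-3t) - 3e^(-3t), q(t) = 2te^(-3t) + e^(-3t)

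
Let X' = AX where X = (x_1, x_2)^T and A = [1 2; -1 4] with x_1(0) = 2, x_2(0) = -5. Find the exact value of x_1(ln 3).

A = [[1,2],[-1,4]]; eigenvalues λ = 2, 3.
Eigenvectors: (2,1) for λ=2, (1,1) for λ=3.
From the initial condition, c_1 = 7, c_2 = -12.
x_1(ln 3) = (7)(3^2)(2) + (-12)(3^3)(1) = -198.

-198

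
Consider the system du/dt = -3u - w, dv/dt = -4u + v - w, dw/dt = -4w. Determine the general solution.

Coefficient matrix A = [[-3, 0, -1], [-4, 1, -1], [0, 0, -4]].
det(A - λI) = 0 gives eigenvalues λ = 1, -3, -4.
For λ=1: eigenvector (0,1,0).
For λ=-3: eigenvector (1,1,0).
For λ=-4: eigenvector (1,1,1).
General solution: c_1e^(t)(0,1,0) + c_2e^(-3t)(1,1,0) + c_3e^(-4t)(1,1,1).

u(t) = c_2e^(-3t) + c_3e^(-4t), v(t) = c_1e^(t) + c_2e^(-3t) + c_3e^(-4t), w(t) = c_3e^(-4t)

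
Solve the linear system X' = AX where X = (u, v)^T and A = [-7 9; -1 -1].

Coefficient matrix A = [[-7, 9], [-1, -1]].
Characteristic polynomial det(A - λI) = λ^2 + 8λ + 16 = 0.
Single eigenvalue λ = -4 with algebraic multiplicity 2.
Eigenvector v = (3,1); generalized eigenvector w with (A-λI)w=v is (2,1).
General solution: e^(-4t)[c_1·v + c_2·(t·v + w)].

u(t) = 3c_1e^(-4t) + 3c_2te^(-4t) + 2c_2e^(-4t), v(t) = c_1e^(-4t) + c_2te^(-4t) + c_2e^(-4t)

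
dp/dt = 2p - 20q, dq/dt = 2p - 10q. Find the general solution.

p(t) = -3c_1e^(-4t)sin(2t) - c_1e^(-4t)cos(2t) - c_2e^(-4t)sin(2t) + 3c_2e^(-4t)cos(2t), q(t) = -c_1e^(-4t)sin(2t) + c_2e^(-4t)cos(2t)

Coefficient matrix A = [[2, -20], [2, -10]].
Characteristic polynomial det(A - λI) = λ^2 + 8λ + 20 = 0.
Eigenvalues λ = -4 ± 2i (complex conjugate pair).
For λ=-4+2i: an eigenvector is (-1,0) - i(-3,-1) = (-1 + 3i, 0 + i).
A real fundamental pair from Re and Im of e^((-4+2i)t)v: X_1 = e^(-4t)(cos(2t)·(-1,0) + sin(2t)·(-3,-1)), X_2 = e^(-4t)(sin(2t)·(-1,0) - cos(2t)·(-3,-1)).
General solution: c_1X_1 + c_2X_2.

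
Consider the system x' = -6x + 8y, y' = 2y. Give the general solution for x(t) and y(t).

Coefficient matrix A = [[-6, 8], [0, 2]].
Characteristic polynomial det(A - λI) = λ^2 + 4λ - 12 = 0.
Eigenvalues λ = 2, -6.
For λ=2: (A-λI) row 1 is [-8, 8], so an eigenvector is (-1, -1).
For λ=-6: (A-λI) row 1 is [0, 8], so an eigenvector is (1, 0).
General solution: K_1e^(2t)(-1,-1) + K_2e^(-6t)(1,0).

x(t) = -K_1e^(2t) + K_2e^(-6t), y(t) = -K_1e^(2t)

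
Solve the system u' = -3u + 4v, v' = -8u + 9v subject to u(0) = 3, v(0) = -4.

u(t) = -7e^(5t) + 10e^(t), v(t) = -14e^(5t) + 10e^(t)

Coefficient matrix A = [[-3, 4], [-8, 9]].
Characteristic polynomial det(A - λI) = λ^2 - 6λ + 5 = 0.
Eigenvalues λ = 1, 5.
For λ=1: (A-λI) row 1 is [-4, 4], so an eigenvector is (-1, -1).
For λ=5: (A-λI) row 1 is [-8, 4], so an eigenvector is (1, 2).
General solution: c_1e^(t)(-1,-1) + c_2e^(5t)(1,2).
Applying u(0)=3, v(0)=-4 gives c_1=-10, c_2=-7.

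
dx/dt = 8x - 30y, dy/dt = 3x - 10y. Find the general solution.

Coefficient matrix A = [[8, -30], [3, -10]].
Characteristic polynomial det(A - λI) = λ^2 + 2λ + 10 = 0.
Eigenvalues λ = -1 ± 3i (complex conjugate pair).
For λ=-1+3i: an eigenvector is (-3,-1) - i(1,0) = (-3 - i, -1).
A real fundamental pair from Re and Im of e^((-1+3i)t)v: X_1 = e^(-t)(cos(3t)·(-3,-1) + sin(3t)·(1,0)), X_2 = e^(-t)(sin(3t)·(-3,-1) - cos(3t)·(1,0)).
General solution: c_1X_1 + c_2X_2.

x(t) = c_1e^(-t)sin(3t) - 3c_1e^(-t)cos(3t) - 3c_2e^(-t)sin(3t) - c_2e^(-t)cos(3t), y(t) = -c_1e^(-t)cos(3t) - c_2e^(-t)sin(3t)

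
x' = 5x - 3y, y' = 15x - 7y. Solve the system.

Coefficient matrix A = [[5, -3], [15, -7]].
Characteristic polynomial det(A - λI) = λ^2 + 2λ + 10 = 0.
Eigenvalues λ = -1 ± 3i (complex conjugate pair).
For λ=-1+3i: an eigenvector is (0,-1) - i(1,2) = (0 - i, -1 - 2i).
A real fundamental pair from Re and Im of e^((-1+3i)t)v: X_1 = e^(-t)(cos(3t)·(0,-1) + sin(3t)·(1,2)), X_2 = e^(-t)(sin(3t)·(0,-1) - cos(3t)·(1,2)).
General solution: c_1X_1 + c_2X_2.

x(t) = c_1e^(-t)sin(3t) - c_2e^(-t)cos(3t), y(t) = 2c_1e^(-t)sin(3t) - c_1e^(-t)cos(3t) - c_2e^(-t)sin(3t) - 2c_2e^(-t)cos(3t)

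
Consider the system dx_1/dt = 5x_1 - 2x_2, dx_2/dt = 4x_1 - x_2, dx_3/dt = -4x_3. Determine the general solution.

x_1(t) = c_1e^(t) - c_3e^(3t), x_2(t) = 2c_1e^(t) - c_3e^(3t), x_3(t) = c_2e^(-4t)

Coefficient matrix A = [[5, -2, 0], [4, -1, 0], [0, 0, -4]].
det(A - λI) = 0 gives eigenvalues λ = 1, -4, 3.
For λ=1: eigenvector (1,2,0).
For λ=-4: eigenvector (0,0,1).
For λ=3: eigenvector (-1,-1,0).
General solution: c_1e^(t)(1,2,0) + c_2e^(-4t)(0,0,1) + c_3e^(3t)(-1,-1,0).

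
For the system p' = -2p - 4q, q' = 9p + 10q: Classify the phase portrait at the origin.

unstable improper node

A = [[-2,-4],[9,10]]; det(A-λI) = λ^2 - 8λ + 16.
repeated λ = 4 with a single eigenvector.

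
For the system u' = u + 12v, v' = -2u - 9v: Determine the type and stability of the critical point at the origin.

A = [[1,12],[-2,-9]]; det(A-λI) = λ^2 + 8λ + 15.
λ = -5, -3: both negative.

stable node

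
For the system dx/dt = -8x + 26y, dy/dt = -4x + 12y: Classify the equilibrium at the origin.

A = [[-8,26],[-4,12]]; det(A-λI) = λ^2 - 4λ + 8.
λ = 2 ± 2i: positive real part.

unstable spiral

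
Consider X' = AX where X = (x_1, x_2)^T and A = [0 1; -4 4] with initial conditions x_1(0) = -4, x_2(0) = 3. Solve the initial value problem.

Coefficient matrix A = [[0, 1], [-4, 4]].
Characteristic polynomial det(A - λI) = λ^2 - 4λ + 4 = 0.
Single eigenvalue λ = 2 with algebraic multiplicity 2.
Eigenvector v = (-1,-2); generalized eigenvector w with (A-λI)w=v is (-1,-3).
General solution: e^(2t)[c_1·v + c_2·(t·v + w)].
Applying x_1(0)=-4, x_2(0)=3 gives c_1=15, c_2=-11.

x_1(t) = 11te^(2t) - 4e^(2t), x_2(t) = 22te^(2t) + 3e^(2t)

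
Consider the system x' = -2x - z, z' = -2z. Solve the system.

Coefficient matrix A = [[-2, -1], [0, -2]].
Characteristic polynomial det(A - λI) = λ^2 + 4λ + 4 = 0.
Single eigenvalue λ = -2 with algebraic multiplicity 2.
Eigenvector v = (-1,0); generalized eigenvector w with (A-λI)w=v is (1,1).
General solution: e^(-2t)[K_1·v + K_2·(t·v + w)].

x(t) = -K_1e^(-2t) - K_2te^(-2t) + K_2e^(-2t), z(t) = K_2e^(-2t)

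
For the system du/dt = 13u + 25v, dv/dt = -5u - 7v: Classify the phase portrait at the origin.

unstable spiral

A = [[13,25],[-5,-7]]; det(A-λI) = λ^2 - 6λ + 34.
λ = 3 ± 5i: positive real part.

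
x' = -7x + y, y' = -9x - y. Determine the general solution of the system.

Coefficient matrix A = [[-7, 1], [-9, -1]].
Characteristic polynomial det(A - λI) = λ^2 + 8λ + 16 = 0.
Single eigenvalue λ = -4 with algebraic multiplicity 2.
Eigenvector v = (-1,-3); generalized eigenvector w with (A-λI)w=v is (0,-1).
General solution: e^(-4t)[c_1·v + c_2·(t·v + w)].

x(t) = -c_1e^(-4t) - c_2te^(-4t), y(t) = -3c_1e^(-4t) - 3c_2te^(-4t) - c_2e^(-4t)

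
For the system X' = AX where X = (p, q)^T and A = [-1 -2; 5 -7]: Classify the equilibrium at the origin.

stable spiral

A = [[-1,-2],[5,-7]]; det(A-λI) = λ^2 + 8λ + 17.
λ = -4 ± i: negative real part.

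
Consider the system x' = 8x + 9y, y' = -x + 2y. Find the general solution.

x(t) = 3c_1e^(5t) + 3c_2te^(5t) - 2c_2e^(5t), y(t) = -c_1e^(5t) - c_2te^(5t) + c_2e^(5t)

Coefficient matrix A = [[8, 9], [-1, 2]].
Characteristic polynomial det(A - λI) = λ^2 - 10λ + 25 = 0.
Single eigenvalue λ = 5 with algebraic multiplicity 2.
Eigenvector v = (3,-1); generalized eigenvector w with (A-λI)w=v is (-2,1).
General solution: e^(5t)[c_1·v + c_2·(t·v + w)].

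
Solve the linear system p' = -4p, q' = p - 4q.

Coefficient matrix A = [[-4, 0], [1, -4]].
Characteristic polynomial det(A - λI) = λ^2 + 8λ + 16 = 0.
Single eigenvalue λ = -4 with algebraic multiplicity 2.
Eigenvector v = (0,1); generalized eigenvector w with (A-λI)w=v is (1,2).
General solution: e^(-4t)[K_1·v + K_2·(t·v + w)].

p(t) = K_2e^(-4t), q(t) = K_1e^(-4t) + K_2te^(-4t) + 2K_2e^(-4t)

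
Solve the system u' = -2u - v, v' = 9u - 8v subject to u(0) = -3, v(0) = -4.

Coefficient matrix A = [[-2, -1], [9, -8]].
Characteristic polynomial det(A - λI) = λ^2 + 10λ + 25 = 0.
Single eigenvalue λ = -5 with algebraic multiplicity 2.
Eigenvector v = (-1,-3); generalized eigenvector w with (A-λI)w=v is (0,1).
General solution: e^(-5t)[C_1·v + C_2·(t·v + w)].
Applying u(0)=-3, v(0)=-4 gives C_1=3, C_2=5.

u(t) = -5te^(-5t) - 3e^(-5t), v(t) = -15te^(-5t) - 4e^(-5t)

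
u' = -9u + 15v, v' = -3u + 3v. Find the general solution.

u(t) = -c_1e^(-3t)sin(3t) - 2c_1e^(-3t)cos(3t) - 2c_2e^(-3t)sin(3t) + c_2e^(-3t)cos(3t), v(t) = -c_1e^(-3t)cos(3t) - c_2e^(-3t)sin(3t)

Coefficient matrix A = [[-9, 15], [-3, 3]].
Characteristic polynomial det(A - λI) = λ^2 + 6λ + 18 = 0.
Eigenvalues λ = -3 ± 3i (complex conjugate pair).
For λ=-3+3i: an eigenvector is (-2,-1) - i(-1,0) = (-2 + i, -1).
A real fundamental pair from Re and Im of e^((-3+3i)t)v: X_1 = e^(-3t)(cos(3t)·(-2,-1) + sin(3t)·(-1,0)), X_2 = e^(-3t)(sin(3t)·(-2,-1) - cos(3t)·(-1,0)).
General solution: c_1X_1 + c_2X_2.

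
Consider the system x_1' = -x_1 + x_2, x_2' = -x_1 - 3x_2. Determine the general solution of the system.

x_1(t) = -c_1e^(-2t) - c_2te^(-2t) + c_2e^(-2t), x_2(t) = c_1e^(-2t) + c_2te^(-2t) - 2c_2e^(-2t)

Coefficient matrix A = [[-1, 1], [-1, -3]].
Characteristic polynomial det(A - λI) = λ^2 + 4λ + 4 = 0.
Single eigenvalue λ = -2 with algebraic multiplicity 2.
Eigenvector v = (-1,1); generalized eigenvector w with (A-λI)w=v is (1,-2).
General solution: e^(-2t)[c_1·v + c_2·(t·v + w)].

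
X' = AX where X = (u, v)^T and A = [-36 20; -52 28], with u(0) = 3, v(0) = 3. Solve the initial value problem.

Coefficient matrix A = [[-36, 20], [-52, 28]].
Characteristic polynomial det(A - λI) = λ^2 + 8λ + 32 = 0.
Eigenvalues λ = -4 ± 4i (complex conjugate pair).
For λ=-4+4i: an eigenvector is (2,3) - i(-1,-2) = (2 + i, 3 + 2i).
A real fundamental pair from Re and Im of e^((-4+4i)t)v: X_1 = e^(-4t)(cos(4t)·(2,3) + sin(4t)·(-1,-2)), X_2 = e^(-4t)(sin(4t)·(2,3) - cos(4t)·(-1,-2)).
General solution: K_1X_1 + K_2X_2.
Applying u(0)=3, v(0)=3 gives K_1=3, K_2=-3.

u(t) = -9e^(-4t)sin(4t) + 3e^(-4t)cos(4t), v(t) = -15e^(-4t)sin(4t) + 3e^(-4t)cos(4t)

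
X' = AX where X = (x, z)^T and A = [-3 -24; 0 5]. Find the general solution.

x(t) = -3c_1e^(5t) + c_2e^(-3t), z(t) = c_1e^(5t)

Coefficient matrix A = [[-3, -24], [0, 5]].
Characteristic polynomial det(A - λI) = λ^2 - 2λ - 15 = 0.
Eigenvalues λ = 5, -3.
For λ=5: (A-λI) row 1 is [-8, -24], so an eigenvector is (-3, 1).
For λ=-3: (A-λI) row 1 is [0, -24], so an eigenvector is (1, 0).
General solution: c_1e^(5t)(-3,1) + c_2e^(-3t)(1,0).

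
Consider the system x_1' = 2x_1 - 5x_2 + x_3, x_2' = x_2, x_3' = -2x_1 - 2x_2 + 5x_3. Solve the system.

x_1(t) = c_1e^(4t) + 3c_2e^(t) - c_3e^(3t), x_2(t) = c_2e^(t), x_3(t) = 2c_1e^(4t) + 2c_2e^(t) - c_3e^(3t)

Coefficient matrix A = [[2, -5, 1], [0, 1, 0], [-2, -2, 5]].
det(A - λI) = 0 gives eigenvalues λ = 4, 1, 3.
For λ=4: eigenvector (1,0,2).
For λ=1: eigenvector (3,1,2).
For λ=3: eigenvector (-1,0,-1).
General solution: c_1e^(4t)(1,0,2) + c_2e^(t)(3,1,2) + c_3e^(3t)(-1,0,-1).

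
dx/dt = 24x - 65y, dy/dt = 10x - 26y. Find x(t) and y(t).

x(t) = -2C_1e^(-t)sin(5t) - 3C_1e^(-t)cos(5t) - 3C_2e^(-t)sin(5t) + 2C_2e^(-t)cos(5t), y(t) = -C_1e^(-t)sin(5t) - C_1e^(-t)cos(5t) - C_2e^(-t)sin(5t) + C_2e^(-t)cos(5t)

Coefficient matrix A = [[24, -65], [10, -26]].
Characteristic polynomial det(A - λI) = λ^2 + 2λ + 26 = 0.
Eigenvalues λ = -1 ± 5i (complex conjugate pair).
For λ=-1+5i: an eigenvector is (-3,-1) - i(-2,-1) = (-3 + 2i, -1 + i).
A real fundamental pair from Re and Im of e^((-1+5i)t)v: X_1 = e^(-t)(cos(5t)·(-3,-1) + sin(5t)·(-2,-1)), X_2 = e^(-t)(sin(5t)·(-3,-1) - cos(5t)·(-2,-1)).
General solution: C_1X_1 + C_2X_2.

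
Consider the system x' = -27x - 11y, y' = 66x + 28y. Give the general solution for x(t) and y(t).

Coefficient matrix A = [[-27, -11], [66, 28]].
Characteristic polynomial det(A - λI) = λ^2 - λ - 30 = 0.
Eigenvalues λ = -5, 6.
For λ=-5: (A-λI) row 1 is [-22, -11], so an eigenvector is (-1, 2).
For λ=6: (A-λI) row 1 is [-33, -11], so an eigenvector is (1, -3).
General solution: c_1e^(-5t)(-1,2) + c_2e^(6t)(1,-3).

x(t) = -c_1e^(-5t) + c_2e^(6t), y(t) = 2c_1e^(-5t) - 3c_2e^(6t)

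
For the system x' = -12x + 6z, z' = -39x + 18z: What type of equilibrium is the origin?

unstable spiral

A = [[-12,6],[-39,18]]; det(A-λI) = λ^2 - 6λ + 18.
λ = 3 ± 3i: positive real part.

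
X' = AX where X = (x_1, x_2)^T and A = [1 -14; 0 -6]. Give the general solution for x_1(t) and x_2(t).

x_1(t) = 2C_1e^(-6t) + C_2e^(t), x_2(t) = C_1e^(-6t)

Coefficient matrix A = [[1, -14], [0, -6]].
Characteristic polynomial det(A - λI) = λ^2 + 5λ - 6 = 0.
Eigenvalues λ = -6, 1.
For λ=-6: (A-λI) row 1 is [7, -14], so an eigenvector is (2, 1).
For λ=1: (A-λI) row 1 is [0, -14], so an eigenvector is (1, 0).
General solution: C_1e^(-6t)(2,1) + C_2e^(t)(1,0).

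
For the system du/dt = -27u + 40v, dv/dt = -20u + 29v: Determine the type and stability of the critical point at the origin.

unstable spiral

A = [[-27,40],[-20,29]]; det(A-λI) = λ^2 - 2λ + 17.
λ = 1 ± 4i: positive real part.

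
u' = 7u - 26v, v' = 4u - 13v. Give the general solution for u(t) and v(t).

u(t) = 2K_1e^(-3t)sin(2t) + 3K_1e^(-3t)cos(2t) + 3K_2e^(-3t)sin(2t) - 2K_2e^(-3t)cos(2t), v(t) = K_1e^(-3t)sin(2t) + K_1e^(-3t)cos(2t) + K_2e^(-3t)sin(2t) - K_2e^(-3t)cos(2t)

Coefficient matrix A = [[7, -26], [4, -13]].
Characteristic polynomial det(A - λI) = λ^2 + 6λ + 13 = 0.
Eigenvalues λ = -3 ± 2i (complex conjugate pair).
For λ=-3+2i: an eigenvector is (3,1) - i(2,1) = (3 - 2i, 1 - i).
A real fundamental pair from Re and Im of e^((-3+2i)t)v: X_1 = e^(-3t)(cos(2t)·(3,1) + sin(2t)·(2,1)), X_2 = e^(-3t)(sin(2t)·(3,1) - cos(2t)·(2,1)).
General solution: K_1X_1 + K_2X_2.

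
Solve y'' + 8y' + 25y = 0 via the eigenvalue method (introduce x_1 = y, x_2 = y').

Let x_1 = y, x_2 = y'. Then x_1' = x_2 and x_2' = -25x_1 - 8x_2.
A = [[0,1],[-25,-8]]; det(A-λI) = λ^2 + 8λ + 25.
Eigenvalues λ = -4 ± 3i.

y(t) = c_1e^(-4t)cos(3t) + c_2e^(-4t)sin(3t)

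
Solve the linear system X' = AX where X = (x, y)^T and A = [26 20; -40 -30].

Coefficient matrix A = [[26, 20], [-40, -30]].
Characteristic polynomial det(A - λI) = λ^2 + 4λ + 20 = 0.
Eigenvalues λ = -2 ± 4i (complex conjugate pair).
For λ=-2+4i: an eigenvector is (-2,3) - i(1,-1) = (-2 - i, 3 + i).
A real fundamental pair from Re and Im of e^((-2+4i)t)v: X_1 = e^(-2t)(cos(4t)·(-2,3) + sin(4t)·(1,-1)), X_2 = e^(-2t)(sin(4t)·(-2,3) - cos(4t)·(1,-1)).
General solution: c_1X_1 + c_2X_2.

x(t) = c_1e^(-2t)sin(4t) - 2c_1e^(-2t)cos(4t) - 2c_2e^(-2t)sin(4t) - c_2e^(-2t)cos(4t), y(t) = -c_1e^(-2t)sin(4t) + 3c_1e^(-2t)cos(4t) + 3c_2e^(-2t)sin(4t) + c_2e^(-2t)cos(4t)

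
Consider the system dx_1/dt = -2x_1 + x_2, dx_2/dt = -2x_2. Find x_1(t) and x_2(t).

x_1(t) = c_1e^(-2t) + c_2te^(-2t) - c_2e^(-2t), x_2(t) = c_2e^(-2t)

Coefficient matrix A = [[-2, 1], [0, -2]].
Characteristic polynomial det(A - λI) = λ^2 + 4λ + 4 = 0.
Single eigenvalue λ = -2 with algebraic multiplicity 2.
Eigenvector v = (1,0); generalized eigenvector w with (A-λI)w=v is (-1,1).
General solution: e^(-2t)[c_1·v + c_2·(t·v + w)].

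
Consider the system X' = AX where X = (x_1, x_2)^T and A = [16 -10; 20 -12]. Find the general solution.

Coefficient matrix A = [[16, -10], [20, -12]].
Characteristic polynomial det(A - λI) = λ^2 - 4λ + 8 = 0.
Eigenvalues λ = 2 ± 2i (complex conjugate pair).
For λ=2+2i: an eigenvector is (2,3) - i(-1,-1) = (2 + i, 3 + i).
A real fundamental pair from Re and Im of e^((2+2i)t)v: X_1 = e^(2t)(cos(2t)·(2,3) + sin(2t)·(-1,-1)), X_2 = e^(2t)(sin(2t)·(2,3) - cos(2t)·(-1,-1)).
General solution: K_1X_1 + K_2X_2.

x_1(t) = -K_1e^(2t)sin(2t) + 2K_1e^(2t)cos(2t) + 2K_2e^(2t)sin(2t) + K_2e^(2t)cos(2t), x_2(t) = -K_1e^(2t)sin(2t) + 3K_1e^(2t)cos(2t) + 3K_2e^(2t)sin(2t) + K_2e^(2t)cos(2t)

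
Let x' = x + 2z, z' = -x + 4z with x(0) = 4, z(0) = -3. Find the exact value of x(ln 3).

A = [[1,2],[-1,4]]; eigenvalues λ = 3, 2.
Eigenvectors: (-1,-1) for λ=3, (-2,-1) for λ=2.
From the initial condition, c_1 = 10, c_2 = -7.
x(ln 3) = (10)(3^3)(-1) + (-7)(3^2)(-2) = -144.

-144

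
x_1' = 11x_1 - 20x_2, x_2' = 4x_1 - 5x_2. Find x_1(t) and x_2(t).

Coefficient matrix A = [[11, -20], [4, -5]].
Characteristic polynomial det(A - λI) = λ^2 - 6λ + 25 = 0.
Eigenvalues λ = 3 ± 4i (complex conjugate pair).
For λ=3+4i: an eigenvector is (2,1) - i(-1,0) = (2 + i, 1).
A real fundamental pair from Re and Im of e^((3+4i)t)v: X_1 = e^(3t)(cos(4t)·(2,1) + sin(4t)·(-1,0)), X_2 = e^(3t)(sin(4t)·(2,1) - cos(4t)·(-1,0)).
General solution: C_1X_1 + C_2X_2.

x_1(t) = -C_1e^(3t)sin(4t) + 2C_1e^(3t)cos(4t) + 2C_2e^(3t)sin(4t) + C_2e^(3t)cos(4t), x_2(t) = C_1e^(3t)cos(4t) + C_2e^(3t)sin(4t)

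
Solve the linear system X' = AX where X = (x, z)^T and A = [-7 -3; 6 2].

Coefficient matrix A = [[-7, -3], [6, 2]].
Characteristic polynomial det(A - λI) = λ^2 + 5λ + 4 = 0.
Eigenvalues λ = -1, -4.
For λ=-1: (A-λI) row 1 is [-6, -3], so an eigenvector is (-1, 2).
For λ=-4: (A-λI) row 1 is [-3, -3], so an eigenvector is (-1, 1).
General solution: C_1e^(-t)(-1,2) + C_2e^(-4t)(-1,1).

x(t) = -C_1e^(-t) - C_2e^(-4t), z(t) = 2C_1e^(-t) + C_2e^(-4t)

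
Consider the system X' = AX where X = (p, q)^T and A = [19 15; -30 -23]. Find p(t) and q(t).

Coefficient matrix A = [[19, 15], [-30, -23]].
Characteristic polynomial det(A - λI) = λ^2 + 4λ + 13 = 0.
Eigenvalues λ = -2 ± 3i (complex conjugate pair).
For λ=-2+3i: an eigenvector is (-1,1) - i(-2,3) = (-1 + 2i, 1 - 3i).
A real fundamental pair from Re and Im of e^((-2+3i)t)v: X_1 = e^(-2t)(cos(3t)·(-1,1) + sin(3t)·(-2,3)), X_2 = e^(-2t)(sin(3t)·(-1,1) - cos(3t)·(-2,3)).
General solution: c_1X_1 + c_2X_2.

p(t) = -2c_1e^(-2t)sin(3t) - c_1e^(-2t)cos(3t) - c_2e^(-2t)sin(3t) + 2c_2e^(-2t)cos(3t), q(t) = 3c_1e^(-2t)sin(3t) + c_1e^(-2t)cos(3t) + c_2e^(-2t)sin(3t) - 3c_2e^(-2t)cos(3t)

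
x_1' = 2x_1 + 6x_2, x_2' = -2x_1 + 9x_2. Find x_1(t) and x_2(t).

Coefficient matrix A = [[2, 6], [-2, 9]].
Characteristic polynomial det(A - λI) = λ^2 - 11λ + 30 = 0.
Eigenvalues λ = 5, 6.
For λ=5: (A-λI) row 1 is [-3, 6], so an eigenvector is (2, 1).
For λ=6: (A-λI) row 1 is [-4, 6], so an eigenvector is (-3, -2).
General solution: c_1e^(5t)(2,1) + c_2e^(6t)(-3,-2).

x_1(t) = 2c_1e^(5t) - 3c_2e^(6t), x_2(t) = c_1e^(5t) - 2c_2e^(6t)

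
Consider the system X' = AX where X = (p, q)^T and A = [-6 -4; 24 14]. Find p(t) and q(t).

Coefficient matrix A = [[-6, -4], [24, 14]].
Characteristic polynomial det(A - λI) = λ^2 - 8λ + 12 = 0.
Eigenvalues λ = 6, 2.
For λ=6: (A-λI) row 1 is [-12, -4], so an eigenvector is (1, -3).
For λ=2: (A-λI) row 1 is [-8, -4], so an eigenvector is (1, -2).
General solution: c_1e^(6t)(1,-3) + c_2e^(2t)(1,-2).

p(t) = c_1e^(6t) + c_2e^(2t), q(t) = -3c_1e^(6t) - 2c_2e^(2t)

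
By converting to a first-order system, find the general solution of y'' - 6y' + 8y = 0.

Let x_1 = y, x_2 = y'. Then x_1' = x_2 and x_2' = -8x_1 + 6x_2.
A = [[0,1],[-8,6]]; det(A-λI) = λ^2 - 6λ + 8.
Eigenvalues λ = 2, 4 with eigenvectors (1,2), (1,4).

y(t) = K_1e^(2t) + K_2e^(4t)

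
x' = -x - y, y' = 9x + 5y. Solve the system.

x(t) = -K_1e^(2t) - K_2te^(2t) + K_2e^(2t), y(t) = 3K_1e^(2t) + 3K_2te^(2t) - 2K_2e^(2t)

Coefficient matrix A = [[-1, -1], [9, 5]].
Characteristic polynomial det(A - λI) = λ^2 - 4λ + 4 = 0.
Single eigenvalue λ = 2 with algebraic multiplicity 2.
Eigenvector v = (-1,3); generalized eigenvector w with (A-λI)w=v is (1,-2).
General solution: e^(2t)[K_1·v + K_2·(t·v + w)].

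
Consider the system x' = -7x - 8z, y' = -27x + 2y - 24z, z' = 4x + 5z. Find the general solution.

x(t) = 2K_1e^(-3t) + K_3e^(t), y(t) = 6K_1e^(-3t) + K_2e^(2t) + 3K_3e^(t), z(t) = -K_1e^(-3t) - K_3e^(t)

Coefficient matrix A = [[-7, 0, -8], [-27, 2, -24], [4, 0, 5]].
det(A - λI) = 0 gives eigenvalues λ = -3, 2, 1.
For λ=-3: eigenvector (2,6,-1).
For λ=2: eigenvector (0,1,0).
For λ=1: eigenvector (1,3,-1).
General solution: K_1e^(-3t)(2,6,-1) + K_2e^(2t)(0,1,0) + K_3e^(t)(1,3,-1).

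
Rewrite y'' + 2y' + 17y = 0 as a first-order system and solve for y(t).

y(t) = c_1e^(-t)cos(4t) + c_2e^(-t)sin(4t)

Let x_1 = y, x_2 = y'. Then x_1' = x_2 and x_2' = -17x_1 - 2x_2.
A = [[0,1],[-17,-2]]; det(A-λI) = λ^2 + 2λ + 17.
Eigenvalues λ = -1 ± 4i.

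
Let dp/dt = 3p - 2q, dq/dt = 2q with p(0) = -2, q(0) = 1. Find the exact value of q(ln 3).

9

A = [[3,-2],[0,2]]; eigenvalues λ = 2, 3.
Eigenvectors: (-2,-1) for λ=2, (1,0) for λ=3.
From the initial condition, c_1 = -1, c_2 = -4.
q(ln 3) = (-1)(3^2)(-1) + (-4)(3^3)(0) = 9.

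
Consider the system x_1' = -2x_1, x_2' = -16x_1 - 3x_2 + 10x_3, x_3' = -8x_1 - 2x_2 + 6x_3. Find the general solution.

Coefficient matrix A = [[-2, 0, 0], [-16, -3, 10], [-8, -2, 6]].
det(A - λI) = 0 gives eigenvalues λ = -2, 2, 1.
For λ=-2: eigenvector (1,4,2).
For λ=2: eigenvector (0,2,1).
For λ=1: eigenvector (0,5,2).
General solution: C_1e^(-2t)(1,4,2) + C_2e^(2t)(0,2,1) + C_3e^(t)(0,5,2).

x_1(t) = C_1e^(-2t), x_2(t) = 4C_1e^(-2t) + 2C_2e^(2t) + 5C_3e^(t), x_3(t) = 2C_1e^(-2t) + C_2e^(2t) + 2C_3e^(t)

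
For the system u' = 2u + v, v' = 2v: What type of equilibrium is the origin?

unstable improper node

A = [[2,1],[0,2]]; det(A-λI) = λ^2 - 4λ + 4.
repeated λ = 2 with a single eigenvector.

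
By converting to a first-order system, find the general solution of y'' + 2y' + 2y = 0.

y(t) = c_1e^(-t)cos(t) + c_2e^(-t)sin(t)

Let x_1 = y, x_2 = y'. Then x_1' = x_2 and x_2' = -2x_1 - 2x_2.
A = [[0,1],[-2,-2]]; det(A-λI) = λ^2 + 2λ + 2.
Eigenvalues λ = -1 ± i.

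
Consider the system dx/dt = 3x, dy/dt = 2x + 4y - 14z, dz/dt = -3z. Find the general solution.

x(t) = c_1e^(3t), y(t) = -2c_1e^(3t) + c_2e^(4t) + 2c_3e^(-3t), z(t) = c_3e^(-3t)

Coefficient matrix A = [[3, 0, 0], [2, 4, -14], [0, 0, -3]].
det(A - λI) = 0 gives eigenvalues λ = 3, 4, -3.
For λ=3: eigenvector (1,-2,0).
For λ=4: eigenvector (0,1,0).
For λ=-3: eigenvector (0,2,1).
General solution: c_1e^(3t)(1,-2,0) + c_2e^(4t)(0,1,0) + c_3e^(-3t)(0,2,1).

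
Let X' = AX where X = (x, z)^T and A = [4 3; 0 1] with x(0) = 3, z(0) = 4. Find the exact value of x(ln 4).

1776

A = [[4,3],[0,1]]; eigenvalues λ = 1, 4.
Eigenvectors: (-1,1) for λ=1, (-1,0) for λ=4.
From the initial condition, c_1 = 4, c_2 = -7.
x(ln 4) = (4)(4^1)(-1) + (-7)(4^4)(-1) = 1776.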